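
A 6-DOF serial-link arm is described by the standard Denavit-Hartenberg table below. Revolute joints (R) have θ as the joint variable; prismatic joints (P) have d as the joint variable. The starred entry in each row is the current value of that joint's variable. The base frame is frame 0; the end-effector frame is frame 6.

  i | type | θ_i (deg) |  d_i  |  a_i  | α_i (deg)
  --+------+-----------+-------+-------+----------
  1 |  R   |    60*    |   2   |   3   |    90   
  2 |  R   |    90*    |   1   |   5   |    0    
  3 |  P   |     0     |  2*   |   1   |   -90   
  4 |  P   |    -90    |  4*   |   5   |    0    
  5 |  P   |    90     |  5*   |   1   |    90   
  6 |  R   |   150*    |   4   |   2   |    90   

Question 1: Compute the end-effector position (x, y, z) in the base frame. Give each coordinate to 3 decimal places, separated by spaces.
after link 1: o_1 = (1.5000, 2.5981, 2.0000)
after link 2: o_2 = (2.3660, 2.0981, 7.0000)
after link 3: o_3 = (4.0981, 1.0981, 8.0000)
after link 4: o_4 = (6.4282, -4.8660, 8.0000)
after link 5: o_5 = (3.9282, -9.1962, 9.0000)
after link 6: o_6 = (6.8923, -12.0622, 7.2679)

6.892 -12.062 7.268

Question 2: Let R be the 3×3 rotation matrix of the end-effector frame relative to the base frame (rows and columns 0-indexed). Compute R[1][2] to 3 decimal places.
End-effector z-axis (col 2 of R) = (-0.4330,-0.7500,0.5000)
R[1][2] = -0.7500

-0.750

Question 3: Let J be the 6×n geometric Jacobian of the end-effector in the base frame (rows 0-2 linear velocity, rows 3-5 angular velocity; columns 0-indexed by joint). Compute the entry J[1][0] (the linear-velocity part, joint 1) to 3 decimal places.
axis z_0 = ẑ; lever o_n−o_0 = (6.8923,-12.0622,7.2679)
cross product → J_v[:, 0] = (12.0622,6.8923,-0.0000)
J_ω[:, 0] = z_0
entry J[1][0] = 6.8923

6.892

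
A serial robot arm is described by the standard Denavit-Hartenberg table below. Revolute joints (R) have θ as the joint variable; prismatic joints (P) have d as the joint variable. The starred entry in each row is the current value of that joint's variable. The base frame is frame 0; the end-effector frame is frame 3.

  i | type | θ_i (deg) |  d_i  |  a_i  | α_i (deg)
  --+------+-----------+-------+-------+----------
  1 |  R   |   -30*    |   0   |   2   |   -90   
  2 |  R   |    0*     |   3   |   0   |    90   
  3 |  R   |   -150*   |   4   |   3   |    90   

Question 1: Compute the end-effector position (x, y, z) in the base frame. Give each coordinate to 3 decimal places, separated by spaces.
after link 1: o_1 = (1.7321, -1.0000, 0.0000)
after link 2: o_2 = (3.2321, 1.5981, 0.0000)
after link 3: o_3 = (0.2321, 1.5981, 4.0000)

0.232 1.598 4.000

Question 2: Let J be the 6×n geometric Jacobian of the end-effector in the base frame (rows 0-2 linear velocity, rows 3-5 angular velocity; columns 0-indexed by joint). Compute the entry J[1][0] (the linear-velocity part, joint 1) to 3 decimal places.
0.232

axis z_0 = ẑ; lever o_n−o_0 = (0.2321,1.5981,4.0000)
cross product → J_v[:, 0] = (-1.5981,0.2321,0.0000)
J_ω[:, 0] = z_0
entry J[1][0] = 0.2321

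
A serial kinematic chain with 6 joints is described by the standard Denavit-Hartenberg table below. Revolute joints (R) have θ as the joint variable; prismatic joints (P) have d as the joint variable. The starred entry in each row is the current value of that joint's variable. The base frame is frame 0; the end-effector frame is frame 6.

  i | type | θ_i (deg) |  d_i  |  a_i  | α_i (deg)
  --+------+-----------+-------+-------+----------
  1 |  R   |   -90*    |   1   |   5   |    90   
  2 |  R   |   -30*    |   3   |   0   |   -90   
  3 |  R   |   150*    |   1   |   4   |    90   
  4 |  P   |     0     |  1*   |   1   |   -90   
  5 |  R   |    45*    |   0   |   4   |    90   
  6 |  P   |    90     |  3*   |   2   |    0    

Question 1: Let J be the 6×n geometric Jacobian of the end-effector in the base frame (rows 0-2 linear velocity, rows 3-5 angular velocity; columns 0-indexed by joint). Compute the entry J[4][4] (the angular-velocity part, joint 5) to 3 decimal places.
-0.500

axis z_4 = (0.0000,-0.5000,0.8660); lever o_n−o_4 = (1.8625,3.0185,4.0521)
cross product → J_v[:, 4] = (-4.6402,1.6130,0.9313)
J_ω[:, 4] = z_4
entry J[4][4] = -0.5000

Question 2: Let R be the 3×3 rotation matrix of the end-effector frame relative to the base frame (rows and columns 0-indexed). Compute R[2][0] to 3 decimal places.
End-effector x-axis (col 0 of R) = (-0.0000,-0.5000,0.8660)
R[2][0] = 0.8660

0.866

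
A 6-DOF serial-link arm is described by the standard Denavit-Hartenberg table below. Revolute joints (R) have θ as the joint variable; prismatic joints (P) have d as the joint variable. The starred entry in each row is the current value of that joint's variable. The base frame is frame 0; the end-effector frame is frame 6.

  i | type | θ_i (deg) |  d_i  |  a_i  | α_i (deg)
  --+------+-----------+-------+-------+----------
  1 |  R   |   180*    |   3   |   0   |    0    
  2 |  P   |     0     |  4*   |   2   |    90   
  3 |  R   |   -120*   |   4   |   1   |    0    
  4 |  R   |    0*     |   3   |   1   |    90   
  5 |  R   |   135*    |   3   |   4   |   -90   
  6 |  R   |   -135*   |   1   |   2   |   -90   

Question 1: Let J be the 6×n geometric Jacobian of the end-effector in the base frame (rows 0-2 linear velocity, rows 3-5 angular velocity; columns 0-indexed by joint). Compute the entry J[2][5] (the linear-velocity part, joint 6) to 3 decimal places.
1.573

axis z_5 = (-0.3536,-0.7071,0.6124); lever o_n−o_5 = (1.3712,-1.7071,0.4535)
cross product → J_v[:, 5] = (0.7247,1.0000,1.5731)
J_ω[:, 5] = z_5
entry J[2][5] = 1.5731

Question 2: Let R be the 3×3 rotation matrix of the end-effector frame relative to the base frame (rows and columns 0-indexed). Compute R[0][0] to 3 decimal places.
End-effector x-axis (col 0 of R) = (0.8624,-0.5000,-0.0795)
R[0][0] = 0.8624

0.862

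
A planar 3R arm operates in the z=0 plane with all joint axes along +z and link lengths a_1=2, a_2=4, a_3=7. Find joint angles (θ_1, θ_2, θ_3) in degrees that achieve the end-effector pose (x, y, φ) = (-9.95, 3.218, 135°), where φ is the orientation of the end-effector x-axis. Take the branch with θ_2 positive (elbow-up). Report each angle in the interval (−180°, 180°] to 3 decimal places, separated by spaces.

158.214 59.994 -83.207

wrist centre = target − a_3·(cos φ, sin φ) = (-5.0003, -1.7317)
cos θ_2 = (28.0015−2²−4²)/(2·2·4) = 0.5001; θ_2 = 59.9939° (elbow-up)
β = atan2(-1.7317,-5.0003) = -160.8974°; ψ = atan2(3.4639,4.0004) = 40.8890°
θ_1 = β − ψ = -201.7864°
θ_3 = φ − θ_1 − θ_2 = -83.2075° (wrapped to (-180°,180°])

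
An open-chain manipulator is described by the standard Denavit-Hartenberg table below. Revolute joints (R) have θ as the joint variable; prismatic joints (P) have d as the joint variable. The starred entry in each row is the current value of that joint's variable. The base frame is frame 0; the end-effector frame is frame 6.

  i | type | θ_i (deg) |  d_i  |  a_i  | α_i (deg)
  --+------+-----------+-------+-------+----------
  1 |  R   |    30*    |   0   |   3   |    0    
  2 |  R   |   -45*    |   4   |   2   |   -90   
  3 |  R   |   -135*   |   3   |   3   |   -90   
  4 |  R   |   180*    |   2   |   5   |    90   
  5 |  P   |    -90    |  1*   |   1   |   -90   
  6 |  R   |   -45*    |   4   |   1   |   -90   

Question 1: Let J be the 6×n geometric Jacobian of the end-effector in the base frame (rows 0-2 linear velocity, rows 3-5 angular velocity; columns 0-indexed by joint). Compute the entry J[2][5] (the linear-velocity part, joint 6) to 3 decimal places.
axis z_5 = (0.6830,-0.1830,-0.7071); lever o_n−o_5 = (2.0661,-1.2857,-3.3284)
cross product → J_v[:, 5] = (-0.3000,0.8124,-0.5000)
J_ω[:, 5] = z_5
entry J[2][5] = -0.5000

-0.500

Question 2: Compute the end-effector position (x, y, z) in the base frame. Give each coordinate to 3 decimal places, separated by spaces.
after link 1: o_1 = (2.5981, 1.5000, 0.0000)
after link 2: o_2 = (4.5299, 0.9824, 4.0000)
after link 3: o_3 = (3.2573, 4.4292, 6.1213)
after link 4: o_4 = (8.0384, 3.1481, 4.0000)
after link 5: o_5 = (7.0966, 2.3652, 3.2929)
after link 6: o_6 = (9.1627, 1.0795, -0.0355)

9.163 1.080 -0.036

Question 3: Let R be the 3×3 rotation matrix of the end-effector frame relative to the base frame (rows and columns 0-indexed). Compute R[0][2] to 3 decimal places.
-0.300

End-effector z-axis (col 2 of R) = (-0.3000,0.8124,-0.5000)
R[0][2] = -0.3000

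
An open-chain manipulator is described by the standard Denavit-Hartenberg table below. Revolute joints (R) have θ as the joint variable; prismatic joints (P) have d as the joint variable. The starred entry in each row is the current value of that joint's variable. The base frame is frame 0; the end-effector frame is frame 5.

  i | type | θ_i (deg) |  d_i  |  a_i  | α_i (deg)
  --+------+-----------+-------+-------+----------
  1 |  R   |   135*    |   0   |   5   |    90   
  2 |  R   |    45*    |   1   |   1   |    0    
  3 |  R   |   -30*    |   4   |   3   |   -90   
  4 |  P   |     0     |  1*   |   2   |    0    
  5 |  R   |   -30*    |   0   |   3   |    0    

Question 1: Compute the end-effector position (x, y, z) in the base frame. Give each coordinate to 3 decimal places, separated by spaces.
after link 1: o_1 = (-3.5355, 3.5355, 0.0000)
after link 2: o_2 = (-3.3284, 4.7426, 0.7071)
after link 3: o_3 = (-2.5490, 9.6201, 1.4836)
after link 4: o_4 = (-3.7321, 10.8031, 2.9671)
after link 5: o_5 = (-4.4459, 13.6383, 3.6396)

-4.446 13.638 3.640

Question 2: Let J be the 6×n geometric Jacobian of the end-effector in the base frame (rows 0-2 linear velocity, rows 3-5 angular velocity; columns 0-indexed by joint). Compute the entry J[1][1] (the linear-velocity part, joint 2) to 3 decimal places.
axis z_1 = (0.7071,0.7071,0.0000); lever o_n−o_1 = (-0.9104,10.1028,3.6396)
cross product → J_v[:, 1] = (2.5736,-2.5736,7.7875)
J_ω[:, 1] = z_1
entry J[1][1] = -2.5736

-2.574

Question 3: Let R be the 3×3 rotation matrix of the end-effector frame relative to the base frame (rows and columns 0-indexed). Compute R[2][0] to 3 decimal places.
End-effector x-axis (col 0 of R) = (-0.2380,0.9451,0.2241)
R[2][0] = 0.2241

0.224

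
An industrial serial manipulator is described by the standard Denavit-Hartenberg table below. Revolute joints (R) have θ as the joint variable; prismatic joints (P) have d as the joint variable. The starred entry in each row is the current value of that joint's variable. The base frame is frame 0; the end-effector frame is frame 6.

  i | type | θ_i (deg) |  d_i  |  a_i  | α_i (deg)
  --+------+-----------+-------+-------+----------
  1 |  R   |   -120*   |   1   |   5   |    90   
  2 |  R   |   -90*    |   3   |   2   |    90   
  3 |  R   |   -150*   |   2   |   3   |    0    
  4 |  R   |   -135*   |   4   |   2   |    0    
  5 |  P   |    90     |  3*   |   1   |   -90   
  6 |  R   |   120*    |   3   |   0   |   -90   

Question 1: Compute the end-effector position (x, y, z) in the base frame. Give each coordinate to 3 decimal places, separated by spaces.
1.313 3.861 2.823

after link 1: o_1 = (-2.5000, -4.3301, 1.0000)
after link 2: o_2 = (-5.0981, -2.8301, -1.0000)
after link 3: o_3 = (-2.7990, -1.8481, 1.5981)
after link 4: o_4 = (-2.4721, 2.5820, 1.0804)
after link 5: o_5 = (-1.1962, 5.3094, 2.0464)
after link 6: o_6 = (1.3133, 3.8605, 2.8228)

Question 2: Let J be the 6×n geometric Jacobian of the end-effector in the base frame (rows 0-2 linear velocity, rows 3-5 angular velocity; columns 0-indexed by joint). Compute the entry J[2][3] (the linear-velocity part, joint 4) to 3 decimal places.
-0.707

axis z_3 = (0.5000,0.8660,-0.0000); lever o_n−o_3 = (4.1124,5.7086,1.2247)
cross product → J_v[:, 3] = (1.0607,-0.6124,-0.7071)
J_ω[:, 3] = z_3
entry J[2][3] = -0.7071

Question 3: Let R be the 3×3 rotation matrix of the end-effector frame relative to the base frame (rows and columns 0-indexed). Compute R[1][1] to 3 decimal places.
0.483

End-effector y-axis (col 1 of R) = (-0.8365,0.4830,-0.2588)
R[1][1] = 0.4830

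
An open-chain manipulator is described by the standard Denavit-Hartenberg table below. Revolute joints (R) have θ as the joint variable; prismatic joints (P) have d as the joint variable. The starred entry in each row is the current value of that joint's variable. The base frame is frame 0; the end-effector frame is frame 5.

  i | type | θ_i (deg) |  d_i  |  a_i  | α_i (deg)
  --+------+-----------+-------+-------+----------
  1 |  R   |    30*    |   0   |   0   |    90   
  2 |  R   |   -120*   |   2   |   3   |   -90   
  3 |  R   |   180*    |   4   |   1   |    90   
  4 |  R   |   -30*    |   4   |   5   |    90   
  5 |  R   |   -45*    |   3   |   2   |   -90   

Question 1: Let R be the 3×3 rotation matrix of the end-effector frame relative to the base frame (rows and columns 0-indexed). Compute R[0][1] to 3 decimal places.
0.866

End-effector y-axis (col 1 of R) = (0.8660,0.5000,0.0000)
R[0][1] = 0.8660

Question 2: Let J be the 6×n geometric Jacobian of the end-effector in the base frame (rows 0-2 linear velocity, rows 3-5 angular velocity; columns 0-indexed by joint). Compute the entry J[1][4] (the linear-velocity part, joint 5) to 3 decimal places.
1.225

axis z_4 = (-0.8660,-0.5000,-0.0000); lever o_n−o_4 = (-1.8910,-2.7247,1.4142)
cross product → J_v[:, 4] = (-0.7071,1.2247,1.4142)
J_ω[:, 4] = z_4
entry J[1][4] = 1.2247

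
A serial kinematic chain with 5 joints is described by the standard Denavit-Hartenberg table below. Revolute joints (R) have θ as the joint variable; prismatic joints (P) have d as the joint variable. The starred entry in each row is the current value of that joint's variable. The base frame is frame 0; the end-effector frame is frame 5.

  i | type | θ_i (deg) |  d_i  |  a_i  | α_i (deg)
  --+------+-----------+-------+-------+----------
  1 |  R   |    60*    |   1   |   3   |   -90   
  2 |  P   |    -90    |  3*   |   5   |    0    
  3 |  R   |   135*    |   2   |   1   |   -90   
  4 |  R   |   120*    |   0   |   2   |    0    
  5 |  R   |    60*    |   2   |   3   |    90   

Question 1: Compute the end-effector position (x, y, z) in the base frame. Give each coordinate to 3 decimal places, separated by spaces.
after link 1: o_1 = (1.5000, 2.5981, 1.0000)
after link 2: o_2 = (-1.0981, 4.0981, 6.0000)
after link 3: o_3 = (-2.4766, 5.7104, 5.2929)
after link 4: o_4 = (-1.3301, 4.2321, 6.0000)
after link 5: o_5 = (-3.0979, 1.1702, 6.7071)

-3.098 1.170 6.707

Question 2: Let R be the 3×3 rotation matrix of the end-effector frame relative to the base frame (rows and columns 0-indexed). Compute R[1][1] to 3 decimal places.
End-effector y-axis (col 1 of R) = (-0.3536,-0.6124,-0.7071)
R[1][1] = -0.6124

-0.612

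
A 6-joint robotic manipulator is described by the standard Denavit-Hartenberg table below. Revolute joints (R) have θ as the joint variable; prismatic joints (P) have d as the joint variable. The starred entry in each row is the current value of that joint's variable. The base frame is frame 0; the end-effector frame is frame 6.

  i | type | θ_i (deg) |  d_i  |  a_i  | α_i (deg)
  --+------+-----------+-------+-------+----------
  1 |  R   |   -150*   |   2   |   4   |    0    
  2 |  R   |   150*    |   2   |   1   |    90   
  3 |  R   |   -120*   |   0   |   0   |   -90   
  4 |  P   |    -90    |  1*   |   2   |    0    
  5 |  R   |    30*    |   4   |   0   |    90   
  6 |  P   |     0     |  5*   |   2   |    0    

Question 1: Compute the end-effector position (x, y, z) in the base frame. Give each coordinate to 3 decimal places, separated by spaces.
after link 1: o_1 = (-3.4641, -2.0000, 2.0000)
after link 2: o_2 = (-2.4641, -2.0000, 4.0000)
after link 3: o_3 = (-2.4641, -2.0000, 4.0000)
after link 4: o_4 = (-1.5981, -4.0000, 3.5000)
after link 5: o_5 = (1.8660, -4.0000, 1.5000)
after link 6: o_6 = (3.5311, -8.2321, 4.3840)

3.531 -8.232 4.384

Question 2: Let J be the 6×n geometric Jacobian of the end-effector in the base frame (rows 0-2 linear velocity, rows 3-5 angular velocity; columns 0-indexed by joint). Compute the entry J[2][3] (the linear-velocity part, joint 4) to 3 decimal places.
-0.500

prismatic axis z_3 = (0.8660,-0.0000,-0.5000)
J_v[:, 3] = z_3; J_ω[:, 3] = (0,0,0)
entry J[2][3] = -0.5000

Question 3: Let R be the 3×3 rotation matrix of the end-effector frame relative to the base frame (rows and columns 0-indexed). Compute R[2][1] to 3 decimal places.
End-effector y-axis (col 1 of R) = (0.8660,-0.0000,-0.5000)
R[2][1] = -0.5000

-0.500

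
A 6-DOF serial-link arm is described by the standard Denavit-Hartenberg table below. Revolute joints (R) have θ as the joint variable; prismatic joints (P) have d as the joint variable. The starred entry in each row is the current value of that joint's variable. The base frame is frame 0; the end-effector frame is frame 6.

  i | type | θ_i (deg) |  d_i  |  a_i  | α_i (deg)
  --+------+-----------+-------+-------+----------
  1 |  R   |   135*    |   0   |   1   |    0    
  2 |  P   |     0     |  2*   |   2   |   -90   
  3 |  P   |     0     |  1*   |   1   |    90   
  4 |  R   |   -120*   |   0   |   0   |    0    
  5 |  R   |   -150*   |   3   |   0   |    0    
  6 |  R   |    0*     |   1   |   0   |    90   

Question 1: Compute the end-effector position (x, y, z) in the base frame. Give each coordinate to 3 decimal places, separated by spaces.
after link 1: o_1 = (-0.7071, 0.7071, 0.0000)
after link 2: o_2 = (-2.1213, 2.1213, 2.0000)
after link 3: o_3 = (-3.5355, 2.1213, 2.0000)
after link 4: o_4 = (-3.5355, 2.1213, 2.0000)
after link 5: o_5 = (-3.5355, 2.1213, 5.0000)
after link 6: o_6 = (-3.5355, 2.1213, 6.0000)

-3.536 2.121 6.000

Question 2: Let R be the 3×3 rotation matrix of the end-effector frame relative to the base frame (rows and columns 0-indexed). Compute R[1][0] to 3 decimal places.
End-effector x-axis (col 0 of R) = (-0.7071,-0.7071,0.0000)
R[1][0] = -0.7071

-0.707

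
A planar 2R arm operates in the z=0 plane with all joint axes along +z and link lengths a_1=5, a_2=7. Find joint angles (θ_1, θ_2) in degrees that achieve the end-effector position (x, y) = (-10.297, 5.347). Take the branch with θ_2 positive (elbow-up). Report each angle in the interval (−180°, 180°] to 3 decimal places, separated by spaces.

cos θ_2 = (134.6186−5²−7²)/(2·5·7) = 0.8660; θ_2 = 30.0052° (elbow-up)
β = atan2(5.3470,-10.2970) = 152.5582°; ψ = atan2(3.5005,11.0619) = 17.5601°
θ_1 = β − ψ = 134.9981°

134.998 30.005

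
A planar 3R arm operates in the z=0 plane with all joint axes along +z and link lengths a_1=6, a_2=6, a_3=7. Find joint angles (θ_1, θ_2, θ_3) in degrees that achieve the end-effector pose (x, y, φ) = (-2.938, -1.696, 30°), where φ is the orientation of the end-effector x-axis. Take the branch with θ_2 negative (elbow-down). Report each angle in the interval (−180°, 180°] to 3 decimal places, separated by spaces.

-120.002 -59.999 -150.000

wrist centre = target − a_3·(cos φ, sin φ) = (-9.0002, -5.1960)
cos θ_2 = (108.0016−6²−6²)/(2·6·6) = 0.5000; θ_2 = -59.9985° (elbow-down)
β = atan2(-5.1960,-9.0002) = -150.0012°; ψ = atan2(-5.1961,9.0001) = -29.9993°
θ_1 = β − ψ = -120.0020°
θ_3 = φ − θ_1 − θ_2 = -149.9995° (wrapped to (-180°,180°])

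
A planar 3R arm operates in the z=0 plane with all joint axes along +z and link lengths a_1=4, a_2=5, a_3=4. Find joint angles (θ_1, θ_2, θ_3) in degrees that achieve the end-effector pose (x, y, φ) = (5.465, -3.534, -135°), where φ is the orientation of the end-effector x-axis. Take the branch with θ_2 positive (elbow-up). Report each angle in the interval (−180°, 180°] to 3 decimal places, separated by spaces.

-30.004 45.011 -150.007

wrist centre = target − a_3·(cos φ, sin φ) = (8.2934, -0.7056)
cos θ_2 = (69.2788−4²−5²)/(2·4·5) = 0.7070; θ_2 = 45.0111° (elbow-up)
β = atan2(-0.7056,8.2934) = -4.8628°; ψ = atan2(3.5362,7.5348) = 25.1414°
θ_1 = β − ψ = -30.0042°
θ_3 = φ − θ_1 − θ_2 = -150.0069° (wrapped to (-180°,180°])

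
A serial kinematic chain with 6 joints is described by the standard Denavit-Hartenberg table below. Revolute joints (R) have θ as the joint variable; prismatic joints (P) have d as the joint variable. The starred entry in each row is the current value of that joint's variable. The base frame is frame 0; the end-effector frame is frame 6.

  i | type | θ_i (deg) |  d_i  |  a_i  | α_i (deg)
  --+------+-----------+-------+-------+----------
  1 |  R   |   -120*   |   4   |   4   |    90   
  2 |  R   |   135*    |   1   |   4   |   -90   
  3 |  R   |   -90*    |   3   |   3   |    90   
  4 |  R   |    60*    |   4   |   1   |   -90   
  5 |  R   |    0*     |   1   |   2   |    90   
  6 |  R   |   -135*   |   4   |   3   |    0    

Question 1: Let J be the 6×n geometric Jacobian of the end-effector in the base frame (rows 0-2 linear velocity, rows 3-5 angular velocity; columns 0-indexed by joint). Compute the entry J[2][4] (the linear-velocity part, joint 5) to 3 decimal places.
axis z_4 = (0.9268,-0.1268,-0.3536); lever o_n−o_4 = (-2.4380,-2.4019,-2.3577)
cross product → J_v[:, 4] = (-0.5502,3.0470,-2.5353)
J_ω[:, 4] = z_4
entry J[2][4] = -2.5353

-2.535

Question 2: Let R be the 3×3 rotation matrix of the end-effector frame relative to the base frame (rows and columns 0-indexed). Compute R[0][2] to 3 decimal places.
End-effector z-axis (col 2 of R) = (-0.3536,-0.6124,-0.7071)
R[0][2] = -0.3536

-0.354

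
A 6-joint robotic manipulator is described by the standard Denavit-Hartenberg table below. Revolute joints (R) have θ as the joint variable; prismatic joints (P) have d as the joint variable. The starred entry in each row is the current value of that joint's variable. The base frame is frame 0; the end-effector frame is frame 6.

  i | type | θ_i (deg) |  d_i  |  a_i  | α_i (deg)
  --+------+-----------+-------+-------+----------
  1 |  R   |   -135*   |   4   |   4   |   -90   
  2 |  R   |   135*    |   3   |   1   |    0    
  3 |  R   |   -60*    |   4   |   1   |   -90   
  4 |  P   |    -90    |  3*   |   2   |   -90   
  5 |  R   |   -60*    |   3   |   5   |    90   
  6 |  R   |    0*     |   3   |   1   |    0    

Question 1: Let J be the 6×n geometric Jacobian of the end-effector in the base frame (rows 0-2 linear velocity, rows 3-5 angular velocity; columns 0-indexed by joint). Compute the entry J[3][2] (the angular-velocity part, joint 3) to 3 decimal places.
0.707

axis z_2 = (0.7071,-0.7071,0.0000); lever o_n−o_2 = (10.4174,1.3637,-6.3733)
cross product → J_v[:, 2] = (4.5066,4.5066,8.3305)
J_ω[:, 2] = z_2
entry J[3][2] = 0.7071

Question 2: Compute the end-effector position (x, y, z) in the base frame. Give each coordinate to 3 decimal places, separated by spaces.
after link 1: o_1 = (-2.8284, -2.8284, 4.0000)
after link 2: o_2 = (-0.2071, -4.4497, 3.2929)
after link 3: o_3 = (2.4383, -7.4612, 2.3270)
after link 4: o_4 = (5.9016, -6.8264, 1.5505)
after link 5: o_5 = (10.0778, -6.1856, -2.4680)
after link 6: o_6 = (10.2103, -3.0860, -3.0804)

10.210 -3.086 -3.080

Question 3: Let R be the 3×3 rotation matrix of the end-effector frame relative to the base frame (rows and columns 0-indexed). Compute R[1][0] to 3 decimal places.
End-effector x-axis (col 0 of R) = (0.9451,0.2380,-0.2241)
R[1][0] = 0.2380

0.238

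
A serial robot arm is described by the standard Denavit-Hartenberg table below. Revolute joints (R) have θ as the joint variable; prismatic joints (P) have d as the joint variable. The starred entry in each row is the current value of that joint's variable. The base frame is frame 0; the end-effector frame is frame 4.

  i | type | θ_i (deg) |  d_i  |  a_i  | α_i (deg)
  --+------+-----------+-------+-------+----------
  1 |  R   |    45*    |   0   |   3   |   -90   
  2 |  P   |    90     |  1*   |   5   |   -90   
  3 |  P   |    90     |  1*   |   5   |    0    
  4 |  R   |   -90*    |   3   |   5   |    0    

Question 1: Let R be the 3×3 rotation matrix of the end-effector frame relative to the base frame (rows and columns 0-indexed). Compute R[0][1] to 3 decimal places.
0.707

End-effector y-axis (col 1 of R) = (0.7071,-0.7071,-0.0000)
R[0][1] = 0.7071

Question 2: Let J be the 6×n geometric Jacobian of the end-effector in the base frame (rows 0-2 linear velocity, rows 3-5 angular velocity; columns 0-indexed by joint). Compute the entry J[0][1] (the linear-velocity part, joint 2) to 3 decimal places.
prismatic axis z_1 = (-0.7071,0.7071,0.0000)
J_v[:, 1] = z_1; J_ω[:, 1] = (0,0,0)
entry J[0][1] = -0.7071

-0.707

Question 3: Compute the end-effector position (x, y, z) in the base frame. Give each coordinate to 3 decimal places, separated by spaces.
after link 1: o_1 = (2.1213, 2.1213, 0.0000)
after link 2: o_2 = (1.4142, 2.8284, -5.0000)
after link 3: o_3 = (4.2426, -1.4142, -5.0000)
after link 4: o_4 = (2.1213, -3.5355, -10.0000)

2.121 -3.536 -10.000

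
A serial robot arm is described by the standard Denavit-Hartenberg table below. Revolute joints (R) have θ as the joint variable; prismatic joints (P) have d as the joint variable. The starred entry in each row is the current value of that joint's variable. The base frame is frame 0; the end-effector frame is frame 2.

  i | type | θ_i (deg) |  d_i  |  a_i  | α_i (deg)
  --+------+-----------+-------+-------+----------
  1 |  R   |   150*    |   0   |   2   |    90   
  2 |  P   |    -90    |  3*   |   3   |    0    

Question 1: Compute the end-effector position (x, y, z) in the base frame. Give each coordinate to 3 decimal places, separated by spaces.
after link 1: o_1 = (-1.7321, 1.0000, 0.0000)
after link 2: o_2 = (-0.2321, 3.5981, -3.0000)

-0.232 3.598 -3.000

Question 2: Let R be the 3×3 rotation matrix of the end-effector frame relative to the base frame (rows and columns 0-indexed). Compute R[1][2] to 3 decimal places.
0.866

End-effector z-axis (col 2 of R) = (0.5000,0.8660,0.0000)
R[1][2] = 0.8660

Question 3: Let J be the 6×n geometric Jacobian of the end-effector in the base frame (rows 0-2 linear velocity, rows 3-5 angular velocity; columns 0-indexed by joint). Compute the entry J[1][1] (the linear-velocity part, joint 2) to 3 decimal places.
0.866

prismatic axis z_1 = (0.5000,0.8660,0.0000)
J_v[:, 1] = z_1; J_ω[:, 1] = (0,0,0)
entry J[1][1] = 0.8660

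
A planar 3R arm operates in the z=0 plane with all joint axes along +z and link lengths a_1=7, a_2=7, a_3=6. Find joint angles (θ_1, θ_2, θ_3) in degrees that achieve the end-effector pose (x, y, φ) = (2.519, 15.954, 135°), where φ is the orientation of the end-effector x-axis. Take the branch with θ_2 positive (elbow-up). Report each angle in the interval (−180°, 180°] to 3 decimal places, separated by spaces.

45.003 29.994 60.003

wrist centre = target − a_3·(cos φ, sin φ) = (6.7616, 11.7114)
cos θ_2 = (182.8757−7²−7²)/(2·7·7) = 0.8661; θ_2 = 29.9939° (elbow-up)
β = atan2(11.7114,6.7616) = 59.9997°; ψ = atan2(3.4994,13.0626) = 14.9969°
θ_1 = β − ψ = 45.0028°
θ_3 = φ − θ_1 − θ_2 = 60.0034° (wrapped to (-180°,180°])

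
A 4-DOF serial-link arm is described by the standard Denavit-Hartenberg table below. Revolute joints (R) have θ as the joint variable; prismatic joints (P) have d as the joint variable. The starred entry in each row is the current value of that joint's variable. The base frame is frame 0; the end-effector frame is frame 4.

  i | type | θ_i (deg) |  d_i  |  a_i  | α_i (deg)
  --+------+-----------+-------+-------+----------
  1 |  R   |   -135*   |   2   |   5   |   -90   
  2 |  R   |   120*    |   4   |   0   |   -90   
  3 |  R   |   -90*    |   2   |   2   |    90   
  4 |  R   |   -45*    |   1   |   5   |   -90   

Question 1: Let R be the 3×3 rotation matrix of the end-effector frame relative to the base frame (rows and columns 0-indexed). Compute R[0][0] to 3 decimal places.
End-effector x-axis (col 0 of R) = (0.0670,-0.9330,-0.3536)
R[0][0] = 0.0670

0.067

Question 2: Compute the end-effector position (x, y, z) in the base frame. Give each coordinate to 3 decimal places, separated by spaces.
1.913 -11.572 2.098

after link 1: o_1 = (-3.5355, -3.5355, 2.0000)
after link 2: o_2 = (-0.7071, -6.3640, 2.0000)
after link 3: o_3 = (1.9319, -6.5534, 3.0000)
after link 4: o_4 = (1.9132, -11.5720, 2.0983)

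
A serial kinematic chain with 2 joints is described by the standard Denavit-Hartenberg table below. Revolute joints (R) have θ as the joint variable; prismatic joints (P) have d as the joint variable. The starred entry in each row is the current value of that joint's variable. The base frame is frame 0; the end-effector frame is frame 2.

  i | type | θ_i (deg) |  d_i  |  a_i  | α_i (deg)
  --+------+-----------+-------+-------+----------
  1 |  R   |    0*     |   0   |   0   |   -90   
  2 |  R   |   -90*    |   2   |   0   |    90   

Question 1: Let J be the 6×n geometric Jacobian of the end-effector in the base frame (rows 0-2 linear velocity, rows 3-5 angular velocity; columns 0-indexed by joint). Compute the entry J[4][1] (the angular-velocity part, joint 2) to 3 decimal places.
axis z_1 = (0.0000,1.0000,0.0000); lever o_n−o_1 = (0.0000,2.0000,0.0000)
cross product → J_v[:, 1] = (0.0000,0.0000,0.0000)
J_ω[:, 1] = z_1
entry J[4][1] = 1.0000

1.000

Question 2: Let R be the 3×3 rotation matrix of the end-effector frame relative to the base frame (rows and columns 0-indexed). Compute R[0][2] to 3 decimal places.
End-effector z-axis (col 2 of R) = (-1.0000,0.0000,0.0000)
R[0][2] = -1.0000

-1.000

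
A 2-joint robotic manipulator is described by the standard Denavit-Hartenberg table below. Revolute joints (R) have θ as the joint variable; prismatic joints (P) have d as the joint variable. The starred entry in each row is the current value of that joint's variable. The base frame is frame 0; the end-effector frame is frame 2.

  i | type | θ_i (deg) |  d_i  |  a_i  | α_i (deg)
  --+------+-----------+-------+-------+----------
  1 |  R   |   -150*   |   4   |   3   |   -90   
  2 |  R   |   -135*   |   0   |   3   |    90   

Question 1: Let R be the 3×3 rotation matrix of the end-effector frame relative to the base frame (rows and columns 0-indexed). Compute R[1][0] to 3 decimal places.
End-effector x-axis (col 0 of R) = (0.6124,0.3536,0.7071)
R[1][0] = 0.3536

0.354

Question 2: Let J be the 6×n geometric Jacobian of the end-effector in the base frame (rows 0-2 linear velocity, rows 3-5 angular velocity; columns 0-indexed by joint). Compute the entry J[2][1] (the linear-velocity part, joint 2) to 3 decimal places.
axis z_1 = (0.5000,-0.8660,0.0000); lever o_n−o_1 = (1.8371,1.0607,2.1213)
cross product → J_v[:, 1] = (-1.8371,-1.0607,2.1213)
J_ω[:, 1] = z_1
entry J[2][1] = 2.1213

2.121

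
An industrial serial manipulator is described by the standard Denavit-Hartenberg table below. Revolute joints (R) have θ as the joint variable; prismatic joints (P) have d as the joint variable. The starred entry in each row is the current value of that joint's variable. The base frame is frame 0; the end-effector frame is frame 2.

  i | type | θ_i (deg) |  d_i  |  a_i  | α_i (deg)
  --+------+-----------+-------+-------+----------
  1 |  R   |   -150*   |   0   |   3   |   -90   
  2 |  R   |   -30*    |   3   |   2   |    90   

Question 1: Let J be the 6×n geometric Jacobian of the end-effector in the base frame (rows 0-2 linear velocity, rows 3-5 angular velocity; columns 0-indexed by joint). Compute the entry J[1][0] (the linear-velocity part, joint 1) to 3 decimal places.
-2.598

axis z_0 = ẑ; lever o_n−o_0 = (-2.5981,-4.9641,1.0000)
cross product → J_v[:, 0] = (4.9641,-2.5981,0.0000)
J_ω[:, 0] = z_0
entry J[1][0] = -2.5981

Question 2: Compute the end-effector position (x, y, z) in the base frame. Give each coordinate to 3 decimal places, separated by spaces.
-2.598 -4.964 1.000

after link 1: o_1 = (-2.5981, -1.5000, 0.0000)
after link 2: o_2 = (-2.5981, -4.9641, 1.0000)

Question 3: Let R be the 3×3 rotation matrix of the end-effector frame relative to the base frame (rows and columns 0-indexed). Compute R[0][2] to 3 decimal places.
End-effector z-axis (col 2 of R) = (0.4330,0.2500,0.8660)
R[0][2] = 0.4330

0.433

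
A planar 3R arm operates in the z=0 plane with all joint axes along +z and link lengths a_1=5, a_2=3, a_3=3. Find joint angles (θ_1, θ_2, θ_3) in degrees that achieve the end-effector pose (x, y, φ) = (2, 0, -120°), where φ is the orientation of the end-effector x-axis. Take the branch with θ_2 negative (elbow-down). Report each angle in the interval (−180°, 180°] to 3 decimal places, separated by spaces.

73.174 -120.000 -73.174

wrist centre = target − a_3·(cos φ, sin φ) = (3.5000, 2.5981)
cos θ_2 = (19.0000−5²−3²)/(2·5·3) = -0.5000; θ_2 = -120.0000° (elbow-down)
β = atan2(2.5981,3.5000) = 36.5868°; ψ = atan2(-2.5981,3.5000) = -36.5868°
θ_1 = β − ψ = 73.1736°
θ_3 = φ − θ_1 − θ_2 = -73.1736° (wrapped to (-180°,180°])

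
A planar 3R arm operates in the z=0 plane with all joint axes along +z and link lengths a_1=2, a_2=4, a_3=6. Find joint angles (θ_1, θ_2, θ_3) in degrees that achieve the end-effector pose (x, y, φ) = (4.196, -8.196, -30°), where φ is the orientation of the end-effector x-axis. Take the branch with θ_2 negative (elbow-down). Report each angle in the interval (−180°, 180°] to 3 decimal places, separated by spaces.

wrist centre = target − a_3·(cos φ, sin φ) = (-1.0002, -5.1960)
cos θ_2 = (27.9987−2²−4²)/(2·2·4) = 0.4999; θ_2 = -60.0053° (elbow-down)
β = atan2(-5.1960,-1.0002) = -100.8953°; ψ = atan2(-3.4643,3.9997) = -40.8972°
θ_1 = β − ψ = -59.9982°
θ_3 = φ − θ_1 − θ_2 = 90.0034° (wrapped to (-180°,180°])

-59.998 -60.005 90.003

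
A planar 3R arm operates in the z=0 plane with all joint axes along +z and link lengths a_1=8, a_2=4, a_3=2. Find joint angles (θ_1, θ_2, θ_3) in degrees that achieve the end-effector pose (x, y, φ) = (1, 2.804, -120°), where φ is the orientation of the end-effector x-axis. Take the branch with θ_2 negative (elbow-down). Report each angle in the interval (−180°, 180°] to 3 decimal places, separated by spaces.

90.002 -149.998 -60.004

wrist centre = target − a_3·(cos φ, sin φ) = (2.0000, 4.5361)
cos θ_2 = (24.5758−8²−4²)/(2·8·4) = -0.8660; θ_2 = -149.9975° (elbow-down)
β = atan2(4.5361,2.0000) = 66.2067°; ψ = atan2(-2.0001,4.5360) = -23.7952°
θ_1 = β − ψ = 90.0019°
θ_3 = φ − θ_1 − θ_2 = -60.0044° (wrapped to (-180°,180°])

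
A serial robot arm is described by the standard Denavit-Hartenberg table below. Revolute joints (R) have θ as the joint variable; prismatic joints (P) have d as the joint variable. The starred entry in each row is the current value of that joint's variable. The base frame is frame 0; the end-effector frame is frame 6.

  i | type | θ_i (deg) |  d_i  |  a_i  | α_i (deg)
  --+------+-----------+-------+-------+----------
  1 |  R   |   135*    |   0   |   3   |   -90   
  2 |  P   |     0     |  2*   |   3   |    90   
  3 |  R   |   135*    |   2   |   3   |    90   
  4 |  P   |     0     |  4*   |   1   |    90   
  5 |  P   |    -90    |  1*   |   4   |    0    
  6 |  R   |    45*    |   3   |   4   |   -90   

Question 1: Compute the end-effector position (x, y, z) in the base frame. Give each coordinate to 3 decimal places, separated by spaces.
-2.828 -4.000 -2.000

after link 1: o_1 = (-2.1213, 2.1213, 0.0000)
after link 2: o_2 = (-5.6569, 2.8284, 0.0000)
after link 3: o_3 = (-5.6569, -0.1716, 2.0000)
after link 4: o_4 = (-9.6569, -1.1716, 2.0000)
after link 5: o_5 = (-5.6569, -1.1716, 1.0000)
after link 6: o_6 = (-2.8284, -4.0000, -2.0000)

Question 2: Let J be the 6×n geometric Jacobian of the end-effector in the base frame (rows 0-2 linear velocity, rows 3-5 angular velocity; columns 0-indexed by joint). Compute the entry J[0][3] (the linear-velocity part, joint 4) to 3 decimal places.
-1.000

prismatic axis z_3 = (-1.0000,0.0000,0.0000)
J_v[:, 3] = z_3; J_ω[:, 3] = (0,0,0)
entry J[0][3] = -1.0000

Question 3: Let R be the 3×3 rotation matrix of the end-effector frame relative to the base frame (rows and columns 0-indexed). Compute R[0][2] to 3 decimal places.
End-effector z-axis (col 2 of R) = (-0.7071,-0.7071,0.0000)
R[0][2] = -0.7071

-0.707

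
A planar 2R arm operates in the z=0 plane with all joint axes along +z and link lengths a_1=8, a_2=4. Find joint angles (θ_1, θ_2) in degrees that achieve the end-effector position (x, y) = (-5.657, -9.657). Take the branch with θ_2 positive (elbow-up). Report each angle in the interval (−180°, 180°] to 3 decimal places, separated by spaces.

-134.999 44.994

cos θ_2 = (125.2593−8²−4²)/(2·8·4) = 0.7072; θ_2 = 44.9943° (elbow-up)
β = atan2(-9.6570,-5.6570) = -120.3615°; ψ = atan2(2.8281,10.8287) = 14.6371°
θ_1 = β − ψ = -134.9985°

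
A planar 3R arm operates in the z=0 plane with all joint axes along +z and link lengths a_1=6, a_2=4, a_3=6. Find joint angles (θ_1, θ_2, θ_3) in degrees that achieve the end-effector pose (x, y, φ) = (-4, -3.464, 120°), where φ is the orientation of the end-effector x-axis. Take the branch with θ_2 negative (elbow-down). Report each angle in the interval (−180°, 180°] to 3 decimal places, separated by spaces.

wrist centre = target − a_3·(cos φ, sin φ) = (-1.0000, -8.6602)
cos θ_2 = (75.9982−6²−4²)/(2·6·4) = 0.5000; θ_2 = -60.0024° (elbow-down)
β = atan2(-8.6602,-1.0000) = -96.5869°; ψ = atan2(-3.4642,7.9999) = -23.4141°
θ_1 = β − ψ = -73.1727°
θ_3 = φ − θ_1 − θ_2 = -106.8248° (wrapped to (-180°,180°])

-73.173 -60.002 -106.825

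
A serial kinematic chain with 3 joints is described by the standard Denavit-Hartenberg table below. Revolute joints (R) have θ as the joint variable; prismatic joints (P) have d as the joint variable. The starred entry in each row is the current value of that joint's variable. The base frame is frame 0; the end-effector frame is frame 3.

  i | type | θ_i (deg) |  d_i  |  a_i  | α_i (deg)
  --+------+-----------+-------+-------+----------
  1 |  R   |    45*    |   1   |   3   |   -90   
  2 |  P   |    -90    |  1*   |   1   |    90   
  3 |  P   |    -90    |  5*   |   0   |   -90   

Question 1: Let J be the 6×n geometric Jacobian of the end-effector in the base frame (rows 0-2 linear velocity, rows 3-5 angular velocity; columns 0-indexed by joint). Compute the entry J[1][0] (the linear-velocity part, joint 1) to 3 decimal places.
axis z_0 = ẑ; lever o_n−o_0 = (-2.1213,-0.7071,2.0000)
cross product → J_v[:, 0] = (0.7071,-2.1213,0.0000)
J_ω[:, 0] = z_0
entry J[1][0] = -2.1213

-2.121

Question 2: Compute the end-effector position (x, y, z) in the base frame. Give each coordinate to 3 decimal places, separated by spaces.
-2.121 -0.707 2.000

after link 1: o_1 = (2.1213, 2.1213, 1.0000)
after link 2: o_2 = (1.4142, 2.8284, 2.0000)
after link 3: o_3 = (-2.1213, -0.7071, 2.0000)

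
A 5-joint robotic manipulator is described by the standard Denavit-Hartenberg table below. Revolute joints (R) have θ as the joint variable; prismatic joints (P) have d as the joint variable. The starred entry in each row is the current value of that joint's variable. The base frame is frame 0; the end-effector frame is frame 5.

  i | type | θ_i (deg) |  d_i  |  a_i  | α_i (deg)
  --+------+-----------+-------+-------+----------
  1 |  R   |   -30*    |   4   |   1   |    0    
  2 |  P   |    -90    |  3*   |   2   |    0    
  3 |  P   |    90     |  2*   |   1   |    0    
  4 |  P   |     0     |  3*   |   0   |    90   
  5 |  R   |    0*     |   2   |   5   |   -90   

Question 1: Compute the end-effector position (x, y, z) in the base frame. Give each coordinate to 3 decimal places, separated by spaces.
4.062 -6.964 12.000

after link 1: o_1 = (0.8660, -0.5000, 4.0000)
after link 2: o_2 = (-0.1340, -2.2321, 7.0000)
after link 3: o_3 = (0.7321, -2.7321, 9.0000)
after link 4: o_4 = (0.7321, -2.7321, 12.0000)
after link 5: o_5 = (4.0622, -6.9641, 12.0000)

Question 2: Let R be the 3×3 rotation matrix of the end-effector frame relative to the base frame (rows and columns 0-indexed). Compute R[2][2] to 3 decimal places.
End-effector z-axis (col 2 of R) = (0.0000,0.0000,1.0000)
R[2][2] = 1.0000

1.000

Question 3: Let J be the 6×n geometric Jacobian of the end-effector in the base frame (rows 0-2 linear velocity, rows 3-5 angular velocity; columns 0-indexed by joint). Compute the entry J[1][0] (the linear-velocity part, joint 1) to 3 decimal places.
4.062

axis z_0 = ẑ; lever o_n−o_0 = (4.0622,-6.9641,12.0000)
cross product → J_v[:, 0] = (6.9641,4.0622,-0.0000)
J_ω[:, 0] = z_0
entry J[1][0] = 4.0622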